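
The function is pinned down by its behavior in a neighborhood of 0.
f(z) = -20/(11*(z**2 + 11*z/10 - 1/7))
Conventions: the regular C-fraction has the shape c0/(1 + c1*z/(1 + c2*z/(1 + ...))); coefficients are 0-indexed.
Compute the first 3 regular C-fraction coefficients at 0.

Taylor coefficients (expand at 0): a_0 = 140/11, a_1 = 98, a_2 = 46403/55.
c0 = a_0 = 140/11. Peel one level at a time: if S = 1 + c*z/S' with S'(0) = 1, then c is the z-coefficient of S and S' = c*z/(S - 1).
S_1 = c0/f = 1 + (-77/10)*z + (-7)*z^2 + ...; c1 = -77/10.
S_2 = c1*z/(S_1 - 1) = 1 + (-10/11)*z + ...; c2 = -10/11.

The regular C-fraction coefficients are [140/11, -77/10, -10/11].


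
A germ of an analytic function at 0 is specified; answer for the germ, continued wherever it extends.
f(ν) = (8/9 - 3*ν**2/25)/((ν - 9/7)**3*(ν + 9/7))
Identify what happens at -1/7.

The point is a regular point.

Denominator factors: ν + 9/7 = 8/7 at ν = -1/7; ν - 9/7 = -10/7 at ν = -1/7 — none vanishes.
So the germ continues analytically to -1/7.


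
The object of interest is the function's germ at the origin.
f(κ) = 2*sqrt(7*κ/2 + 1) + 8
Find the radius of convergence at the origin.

Branch term (2)*sqrt(1 - κ/(-2/7)): its argument vanishes at κ = -2/7, a square-root branch point, modulus 2/7.
The radius of convergence is the smallest modulus among the singular points: 2/7.

The radius of convergence is 2/7.


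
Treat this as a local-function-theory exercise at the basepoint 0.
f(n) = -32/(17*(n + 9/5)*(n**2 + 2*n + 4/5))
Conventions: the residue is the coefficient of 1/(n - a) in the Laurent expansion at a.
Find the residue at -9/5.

At the order-1 pole -9/5 set g(n) = (n - (-9/5))*f(n) = -32/(17*(n**2 + 2*n + 4/5)).
Simple pole: residue = g(a) at a = -9/5, which is -800/187.

The residue is -800/187.


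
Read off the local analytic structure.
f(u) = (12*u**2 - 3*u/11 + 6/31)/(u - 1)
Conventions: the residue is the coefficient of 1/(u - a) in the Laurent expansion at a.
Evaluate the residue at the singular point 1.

The residue is 4065/341.

At the order-1 pole 1 set g(u) = (u - (1))*f(u) = 12*u**2 - 3*u/11 + 6/31.
Simple pole: residue = g(a) at a = 1, which is 4065/341.


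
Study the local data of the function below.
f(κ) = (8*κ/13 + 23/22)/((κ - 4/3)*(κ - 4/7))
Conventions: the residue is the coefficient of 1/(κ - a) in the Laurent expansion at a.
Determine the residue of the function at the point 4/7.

The residue is -8391/4576.

At the order-1 pole 4/7 set g(κ) = (κ - (4/7))*f(κ) = (8*κ/13 + 23/22)/(κ - 4/3).
Simple pole: residue = g(a) at a = 4/7, which is -8391/4576.


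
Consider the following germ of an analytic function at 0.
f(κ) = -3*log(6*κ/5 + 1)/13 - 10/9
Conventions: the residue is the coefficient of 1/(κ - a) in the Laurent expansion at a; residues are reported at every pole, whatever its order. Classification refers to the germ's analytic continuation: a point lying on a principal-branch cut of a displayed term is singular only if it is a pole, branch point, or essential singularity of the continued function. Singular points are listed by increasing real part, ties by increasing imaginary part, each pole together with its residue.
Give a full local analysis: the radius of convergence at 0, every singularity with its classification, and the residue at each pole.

Branch term (-3/13)*log(1 - κ/(-5/6)): its argument vanishes at κ = -5/6, a logarithmic branch point, modulus 5/6.
The radius of convergence is the smallest modulus among the singular points: 5/6.

Radius of convergence at 0: 5/6.
At -5/6: a logarithmic branch point.


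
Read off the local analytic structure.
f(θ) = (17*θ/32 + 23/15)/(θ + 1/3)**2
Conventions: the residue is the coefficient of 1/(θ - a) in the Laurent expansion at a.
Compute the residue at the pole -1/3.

At the order-2 pole -1/3 set g(θ) = (θ - (-1/3))^2*f(θ) = 17*θ/32 + 23/15.
Order-2 pole: residue = g'(a); g'(-1/3) = 17/32, so the residue is 17/32.

The residue is 17/32.


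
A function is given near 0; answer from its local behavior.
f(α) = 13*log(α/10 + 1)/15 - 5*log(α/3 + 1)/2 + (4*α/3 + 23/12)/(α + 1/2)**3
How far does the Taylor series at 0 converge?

Denominator factor (α + 1/2)^3: pole of order 3 at -1/2, modulus 1/2.
Branch term (13/15)*log(1 - α/(-10)): its argument vanishes at α = -10, a logarithmic branch point, modulus 10.
Branch term (-5/2)*log(1 - α/(-3)): its argument vanishes at α = -3, a logarithmic branch point, modulus 3.
The radius of convergence is the smallest modulus among the singular points: 1/2.

The radius of convergence is 1/2.


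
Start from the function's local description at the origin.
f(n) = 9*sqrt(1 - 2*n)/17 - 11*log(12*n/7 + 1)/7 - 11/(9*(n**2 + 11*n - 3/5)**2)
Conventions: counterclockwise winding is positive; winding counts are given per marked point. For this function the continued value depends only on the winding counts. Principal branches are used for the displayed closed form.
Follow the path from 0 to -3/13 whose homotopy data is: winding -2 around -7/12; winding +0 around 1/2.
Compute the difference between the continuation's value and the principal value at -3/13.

The rational part is single-valued and drops out of the difference; each branch term changes only by its own monodromy.
(-11/7)*log(1 - n/(-7/12)): each positive loop around -7/12 adds 2*pi*i to the log, so winding -2 contributes (-11/7)*(-2)*2*pi*i = (44/7)*pi*i.
(9/17)*sqrt(1 - n/(1/2)): winding +0 is even, the square root returns to the same sheet, contribution 0.
Summing the contributions at n = -3/13 gives (44/7)*pi*i.

Continued minus principal equals (44/7)*pi*i.


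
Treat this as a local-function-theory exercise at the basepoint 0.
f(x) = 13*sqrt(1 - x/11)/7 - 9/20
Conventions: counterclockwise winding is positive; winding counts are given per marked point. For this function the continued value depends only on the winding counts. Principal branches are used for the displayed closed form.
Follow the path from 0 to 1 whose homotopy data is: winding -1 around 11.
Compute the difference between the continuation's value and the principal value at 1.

Continued minus principal equals -(26/77)*sqrt(110).

The rational part is single-valued and drops out of the difference; each branch term changes only by its own monodromy.
(13/7)*sqrt(1 - x/(11)): winding -1 is odd, the square root flips sign, contributing -2*(13/7)*sqrt(1 - (1)/(11)) = -2*(13/7)*sqrt(10/11) = -(26/77)*sqrt(110).
Summing the contributions at x = 1 gives -(26/77)*sqrt(110).


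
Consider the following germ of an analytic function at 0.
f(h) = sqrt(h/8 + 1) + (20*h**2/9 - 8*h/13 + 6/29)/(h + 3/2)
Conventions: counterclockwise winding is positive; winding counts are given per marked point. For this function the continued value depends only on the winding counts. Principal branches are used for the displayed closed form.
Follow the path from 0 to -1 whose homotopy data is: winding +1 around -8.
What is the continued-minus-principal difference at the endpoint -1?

Continued minus principal equals -(1/2)*sqrt(14).

The rational part is single-valued and drops out of the difference; each branch term changes only by its own monodromy.
(1)*sqrt(1 - h/(-8)): winding +1 is odd, the square root flips sign, contributing -2*(1)*sqrt(1 - (-1)/(-8)) = -2*(1)*sqrt(7/8) = -(1/2)*sqrt(14).
Summing the contributions at h = -1 gives -(1/2)*sqrt(14).


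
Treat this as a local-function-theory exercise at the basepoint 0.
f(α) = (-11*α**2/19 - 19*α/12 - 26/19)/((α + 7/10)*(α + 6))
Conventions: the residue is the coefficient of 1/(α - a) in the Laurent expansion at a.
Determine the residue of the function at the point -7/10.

The residue is -6199/60420.

At the order-1 pole -7/10 set g(α) = (α - (-7/10))*f(α) = (-11*α**2/19 - 19*α/12 - 26/19)/(α + 6).
Simple pole: residue = g(a) at a = -7/10, which is -6199/60420.


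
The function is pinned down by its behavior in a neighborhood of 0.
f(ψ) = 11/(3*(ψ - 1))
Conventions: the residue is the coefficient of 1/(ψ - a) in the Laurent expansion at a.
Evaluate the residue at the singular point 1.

At the order-1 pole 1 set g(ψ) = (ψ - (1))*f(ψ) = 11/3.
Simple pole: residue = g(a) at a = 1, which is 11/3.

The residue is 11/3.


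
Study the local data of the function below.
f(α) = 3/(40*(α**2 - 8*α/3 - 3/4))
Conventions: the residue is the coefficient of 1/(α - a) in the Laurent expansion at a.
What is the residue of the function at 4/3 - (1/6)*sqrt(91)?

The residue is -(9/3640)*sqrt(91).

The factor α**2 - 8*α/3 - 3/4 splits as (α - a)(α - a') with a = 4/3 - (1/6)*sqrt(91), a' = 4/3 + (1/6)*sqrt(91). At the order-1 pole a set g(α) = (α - a)*f(α) = [3/40] / (α - a').
Simple pole: residue = g(a) at a = 4/3 - (1/6)*sqrt(91), which is -(9/3640)*sqrt(91).


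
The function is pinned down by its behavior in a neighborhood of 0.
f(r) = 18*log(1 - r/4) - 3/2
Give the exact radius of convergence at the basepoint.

Branch term (18)*log(1 - r/(4)): its argument vanishes at r = 4, a logarithmic branch point, modulus 4.
The radius of convergence is the smallest modulus among the singular points: 4.

The radius of convergence is 4.


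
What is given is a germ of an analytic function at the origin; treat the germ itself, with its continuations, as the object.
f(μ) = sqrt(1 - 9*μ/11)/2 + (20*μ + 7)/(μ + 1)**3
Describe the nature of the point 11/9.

The term (1/2)*sqrt(1 - μ/(11/9)) has argument 1 - 11/9/(11/9) = 0 at 11/9: a square-root (algebraic, two-sheeted) branch point; the remaining terms are analytic or single-valued there.

The point is an algebraic (square-root) branch point.


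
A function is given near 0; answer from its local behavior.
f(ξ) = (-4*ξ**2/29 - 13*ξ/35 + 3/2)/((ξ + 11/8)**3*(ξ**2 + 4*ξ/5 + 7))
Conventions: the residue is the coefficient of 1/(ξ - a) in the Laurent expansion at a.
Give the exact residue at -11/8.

The residue is -416929280/12943645197.


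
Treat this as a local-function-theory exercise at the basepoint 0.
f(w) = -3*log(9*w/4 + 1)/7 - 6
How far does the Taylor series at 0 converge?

The radius of convergence is 4/9.

Branch term (-3/7)*log(1 - w/(-4/9)): its argument vanishes at w = -4/9, a logarithmic branch point, modulus 4/9.
The radius of convergence is the smallest modulus among the singular points: 4/9.


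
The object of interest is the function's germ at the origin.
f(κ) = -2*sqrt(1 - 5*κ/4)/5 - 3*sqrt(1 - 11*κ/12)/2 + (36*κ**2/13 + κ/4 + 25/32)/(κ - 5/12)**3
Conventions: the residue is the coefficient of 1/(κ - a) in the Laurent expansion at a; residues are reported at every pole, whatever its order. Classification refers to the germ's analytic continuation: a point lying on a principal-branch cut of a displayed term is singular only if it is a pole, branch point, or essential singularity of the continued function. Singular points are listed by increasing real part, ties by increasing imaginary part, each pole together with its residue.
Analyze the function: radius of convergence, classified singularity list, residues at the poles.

Denominator factor (κ - 5/12)^3: pole of order 3 at 5/12, modulus 5/12.
Branch term (-2/5)*sqrt(1 - κ/(4/5)): its argument vanishes at κ = 4/5, a square-root branch point, modulus 4/5.
Branch term (-3/2)*sqrt(1 - κ/(12/11)): its argument vanishes at κ = 12/11, a square-root branch point, modulus 12/11.
The radius of convergence is the smallest modulus among the singular points: 5/12.
The branch terms are analytic at 5/12 and contribute nothing to the residue; only the rational part matters.
At the order-3 pole 5/12 set g(κ) = (κ - (5/12))^3*(rational part) = 36*κ**2/13 + κ/4 + 25/32.
Order-3 pole: residue = g''(a)/2; g''(5/12) = 72/13, so the residue is 36/13.
List the singular points by increasing real part (a conjugate pair: the negative imaginary part first).

Radius of convergence at 0: 5/12.
At 5/12: a pole of order 3; residue 36/13.
At 4/5: an algebraic (square-root) branch point.
At 12/11: an algebraic (square-root) branch point.


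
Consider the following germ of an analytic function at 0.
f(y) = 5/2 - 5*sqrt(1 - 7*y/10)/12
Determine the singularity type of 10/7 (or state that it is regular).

The term (-5/12)*sqrt(1 - y/(10/7)) has argument 1 - 10/7/(10/7) = 0 at 10/7: a square-root (algebraic, two-sheeted) branch point; the remaining terms are analytic or single-valued there.

The point is an algebraic (square-root) branch point.


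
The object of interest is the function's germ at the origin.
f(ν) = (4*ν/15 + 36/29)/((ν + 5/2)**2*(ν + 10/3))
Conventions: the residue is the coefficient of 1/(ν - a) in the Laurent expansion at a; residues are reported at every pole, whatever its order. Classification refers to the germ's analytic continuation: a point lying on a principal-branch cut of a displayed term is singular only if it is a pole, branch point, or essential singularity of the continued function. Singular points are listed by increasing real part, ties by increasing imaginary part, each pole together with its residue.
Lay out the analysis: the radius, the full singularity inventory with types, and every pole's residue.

Denominator factor (ν + 5/2)^2: pole of order 2 at -5/2, modulus 5/2.
Denominator factor (ν + 10/3): pole of order 1 at -10/3, modulus 10/3.
The radius of convergence is the smallest modulus among the singular points: 5/2.
At the order-1 pole -10/3 set g(ν) = (ν - (-10/3))*f(ν) = (4*ν/15 + 36/29)/(ν + 5/2)**2.
Simple pole: residue = g(a) at a = -10/3, which is 368/725.
At the order-2 pole -5/2 set g(ν) = (ν - (-5/2))^2*f(ν) = (4*ν/15 + 36/29)/(ν + 10/3).
Order-2 pole: residue = g'(a); g'(-5/2) = -368/725, so the residue is -368/725.
List the singular points by increasing real part (a conjugate pair: the negative imaginary part first).

Radius of convergence at 0: 5/2.
At -10/3: a pole of order 1; residue 368/725.
At -5/2: a pole of order 2; residue -368/725.


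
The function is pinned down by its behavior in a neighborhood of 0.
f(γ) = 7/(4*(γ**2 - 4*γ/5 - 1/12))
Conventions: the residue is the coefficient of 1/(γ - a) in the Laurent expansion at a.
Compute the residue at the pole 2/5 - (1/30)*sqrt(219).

The residue is -(35/292)*sqrt(219).

The factor γ**2 - 4*γ/5 - 1/12 splits as (γ - a)(γ - a') with a = 2/5 - (1/30)*sqrt(219), a' = 2/5 + (1/30)*sqrt(219). At the order-1 pole a set g(γ) = (γ - a)*f(γ) = [7/4] / (γ - a').
Simple pole: residue = g(a) at a = 2/5 - (1/30)*sqrt(219), which is -(35/292)*sqrt(219).


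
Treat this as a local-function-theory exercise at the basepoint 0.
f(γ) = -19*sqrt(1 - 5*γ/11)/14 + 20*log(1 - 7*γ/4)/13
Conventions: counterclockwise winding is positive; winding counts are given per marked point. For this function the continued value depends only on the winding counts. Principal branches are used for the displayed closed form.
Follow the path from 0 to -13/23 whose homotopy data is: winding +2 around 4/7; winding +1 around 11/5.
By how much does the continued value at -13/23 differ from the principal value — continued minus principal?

Continued minus principal equals ((19/1771)*sqrt(80454)) + ((80/13)*pi)*i.

The rational part is single-valued and drops out of the difference; each branch term changes only by its own monodromy.
(-19/14)*sqrt(1 - γ/(11/5)): winding +1 is odd, the square root flips sign, contributing -2*(-19/14)*sqrt(1 - (-13/23)/(11/5)) = -2*(-19/14)*sqrt(318/253) = (19/1771)*sqrt(80454).
(20/13)*log(1 - γ/(4/7)): each positive loop around 4/7 adds 2*pi*i to the log, so winding +2 contributes (20/13)*(2)*2*pi*i = (80/13)*pi*i.
Summing the contributions at γ = -13/23 gives ((19/1771)*sqrt(80454)) + ((80/13)*pi)*i.


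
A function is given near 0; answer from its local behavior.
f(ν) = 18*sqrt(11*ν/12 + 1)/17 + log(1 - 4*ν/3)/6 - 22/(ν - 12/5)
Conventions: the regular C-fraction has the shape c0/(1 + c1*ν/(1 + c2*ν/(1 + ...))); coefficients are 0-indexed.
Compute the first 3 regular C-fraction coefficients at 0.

The regular C-fraction coefficients are [1043/102, -4997/12516, 9126385/125084904].

Taylor coefficients (expand at 0): a_0 = 1043/102, a_1 = 4997/1224, a_2 = 39131/29376.
c0 = a_0 = 1043/102. Peel one level at a time: if S = 1 + c*ν/S' with S'(0) = 1, then c is the ν-coefficient of S and S' = c*ν/(S - 1).
S_1 = c0/f = 1 + (-4997/12516)*ν + (9126385/313300512)*ν^2 + ...; c1 = -4997/12516.
S_2 = c1*ν/(S_1 - 1) = 1 + (9126385/125084904)*ν + ...; c2 = 9126385/125084904.


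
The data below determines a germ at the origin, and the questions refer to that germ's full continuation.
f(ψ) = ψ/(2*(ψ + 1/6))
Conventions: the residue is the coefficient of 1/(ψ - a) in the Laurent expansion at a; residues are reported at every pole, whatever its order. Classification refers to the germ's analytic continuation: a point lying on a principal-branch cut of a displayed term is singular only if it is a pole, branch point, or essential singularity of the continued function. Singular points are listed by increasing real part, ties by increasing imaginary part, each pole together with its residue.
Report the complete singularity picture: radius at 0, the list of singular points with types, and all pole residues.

Radius of convergence at 0: 1/6.
At -1/6: a pole of order 1; residue -1/12.

Denominator factor (ψ + 1/6): pole of order 1 at -1/6, modulus 1/6.
The radius of convergence is the smallest modulus among the singular points: 1/6.
At the order-1 pole -1/6 set g(ψ) = (ψ - (-1/6))*f(ψ) = ψ/2.
Simple pole: residue = g(a) at a = -1/6, which is -1/12.


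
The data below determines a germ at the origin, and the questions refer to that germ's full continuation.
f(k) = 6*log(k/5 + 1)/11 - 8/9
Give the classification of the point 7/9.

There is no denominator, hence no pole anywhere.
Branch term log(1 - k/(-5)): argument at 7/9 is 52/45, nonzero, so 7/9 is not its branch point (a point on a principal cut is still regular for the continued germ).
So the germ continues analytically to 7/9.

The point is a regular point.


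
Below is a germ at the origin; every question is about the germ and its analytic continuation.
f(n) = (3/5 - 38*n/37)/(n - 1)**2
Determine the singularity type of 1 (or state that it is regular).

The denominator factor n - 1 vanishes at 1 and appears to the power 2; the numerator there equals -79/185, nonzero, and no other factor vanishes.
Hence a pole whose order is the multiplicity, 2.

The point is a pole of order 2.


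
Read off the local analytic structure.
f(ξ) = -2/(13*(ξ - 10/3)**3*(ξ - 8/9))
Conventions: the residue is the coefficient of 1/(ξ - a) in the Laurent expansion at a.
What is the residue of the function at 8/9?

At the order-1 pole 8/9 set g(ξ) = (ξ - (8/9))*f(ξ) = -2/(13*(ξ - 10/3)**3).
Simple pole: residue = g(a) at a = 8/9, which is 729/69212.

The residue is 729/69212.


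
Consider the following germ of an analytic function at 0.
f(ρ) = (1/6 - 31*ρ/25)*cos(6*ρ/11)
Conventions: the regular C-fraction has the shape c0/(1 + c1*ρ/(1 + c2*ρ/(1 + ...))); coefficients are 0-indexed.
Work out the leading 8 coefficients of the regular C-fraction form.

Taylor coefficients (expand at 0): a_0 = 1/6, a_1 = -31/25, a_2 = -3/121, a_3 = 558/3025, a_4 = 9/14641, a_5 = -1674/366025, a_6 = -54/8857805, a_7 = 10044/221445125.
c0 = a_0 = 1/6. Peel one level at a time: if S = 1 + c*ρ/S' with S'(0) = 1, then c is the ρ-coefficient of S and S' = c*ρ/(S - 1).
S_1 = c0/f = 1 + (186/25)*ρ + (4197366/75625)*ρ^2 + ...; c1 = 186/25.
S_2 = c1*ρ/(S_1 - 1) = 1 + (-699561/93775)*ρ + (2098683/14070001)*ρ^2 + ...; c2 = -699561/93775.
S_3 = c2*ρ/(S_2 - 1) = 1 + (75/3751)*ρ + (-3125/9405209)*ρ^2 + ...; c3 = 75/3751.
S_4 = c3*ρ/(S_3 - 1) = 1 + (3875/233187)*ρ + (-6707765585/54376176969)*ρ^2 + ...; c4 = 3875/233187.
S_5 = c4*ρ/(S_4 - 1) = 1 + (43275907/5829675)*ρ + (324673343339/5878255625)*ρ^2 + ...; c5 = 43275907/5829675.
S_6 = c5*ρ/(S_5 - 1) = 1 + (-974020030017/130909618675)*ρ + (2044159278656167611/685493130465356350225)*ρ^2 + ...; c6 = -974020030017/130909618675.
S_7 = c6*ρ/(S_6 - 1) = 1 + (2098683/5236384747)*ρ + ...; c7 = 2098683/5236384747.

The regular C-fraction coefficients are [1/6, 186/25, -699561/93775, 75/3751, 3875/233187, 43275907/5829675, -974020030017/130909618675, 2098683/5236384747].


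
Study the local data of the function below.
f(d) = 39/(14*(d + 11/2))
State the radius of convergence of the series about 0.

Denominator factor (d + 11/2): pole of order 1 at -11/2, modulus 11/2.
The radius of convergence is the smallest modulus among the singular points: 11/2.

The radius of convergence is 11/2.


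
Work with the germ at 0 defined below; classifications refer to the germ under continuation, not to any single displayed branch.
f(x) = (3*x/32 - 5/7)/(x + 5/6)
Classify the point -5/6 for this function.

The point is a pole of order 1.

The denominator factor x + 5/6 vanishes at -5/6 and appears to the power 1; the numerator there equals -355/448, nonzero, and no other factor vanishes.
Hence a pole whose order is the multiplicity, 1.


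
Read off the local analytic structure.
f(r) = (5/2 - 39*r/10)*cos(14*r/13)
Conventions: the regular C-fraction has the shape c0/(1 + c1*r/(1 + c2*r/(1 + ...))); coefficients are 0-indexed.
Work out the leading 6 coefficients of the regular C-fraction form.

Taylor coefficients (expand at 0): a_0 = 5/2, a_1 = -39/10, a_2 = -245/169, a_3 = 147/65, a_4 = 12005/85683, a_5 = -2401/10985.
c0 = a_0 = 5/2. Peel one level at a time: if S = 1 + c*r/S' with S'(0) = 1, then c is the r-coefficient of S and S' = c*r/(S - 1).
S_1 = c0/f = 1 + (39/25)*r + (318299/105625)*r^2 + ...; c1 = 39/25.
S_2 = c1*r/(S_1 - 1) = 1 + (-318299/164775)*r + (31193302/43441281)*r^2 + ...; c2 = -318299/164775.
S_3 = c2*r/(S_2 - 1) = 1 + (2450/6591)*r + (-15006250/161377593)*r^2 + ...; c3 = 2450/6591.
S_4 = c3*r/(S_3 - 1) = 1 + (79625/318299)*r + (-33197369660/101314253401)*r^2 + ...; c4 = 79625/318299.
S_5 = c4*r/(S_4 - 1) = 1 + (10423036/7957475)*r + ...; c5 = 10423036/7957475.

The regular C-fraction coefficients are [5/2, 39/25, -318299/164775, 2450/6591, 79625/318299, 10423036/7957475].


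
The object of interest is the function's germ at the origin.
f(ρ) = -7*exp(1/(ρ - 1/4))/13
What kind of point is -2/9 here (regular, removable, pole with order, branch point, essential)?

There is no denominator, hence no pole anywhere.
The essential point of exp(1/(ρ - (1/4))) is 1/4, not -2/9.
So the germ continues analytically to -2/9.

The point is a regular point.


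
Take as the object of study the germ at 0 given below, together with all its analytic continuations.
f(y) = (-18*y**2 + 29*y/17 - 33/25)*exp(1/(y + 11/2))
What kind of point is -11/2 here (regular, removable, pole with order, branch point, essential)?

The point is an essential singularity.

The exponent 1/(y - (-11/2)) has a pole at -11/2, so exp(1/(y - (-11/2))) takes every nonzero value near it: an essential singularity (not a pole of any order).


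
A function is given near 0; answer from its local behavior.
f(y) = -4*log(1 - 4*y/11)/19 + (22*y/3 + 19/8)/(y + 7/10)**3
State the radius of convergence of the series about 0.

Denominator factor (y + 7/10)^3: pole of order 3 at -7/10, modulus 7/10.
Branch term (-4/19)*log(1 - y/(11/4)): its argument vanishes at y = 11/4, a logarithmic branch point, modulus 11/4.
The radius of convergence is the smallest modulus among the singular points: 7/10.

The radius of convergence is 7/10.


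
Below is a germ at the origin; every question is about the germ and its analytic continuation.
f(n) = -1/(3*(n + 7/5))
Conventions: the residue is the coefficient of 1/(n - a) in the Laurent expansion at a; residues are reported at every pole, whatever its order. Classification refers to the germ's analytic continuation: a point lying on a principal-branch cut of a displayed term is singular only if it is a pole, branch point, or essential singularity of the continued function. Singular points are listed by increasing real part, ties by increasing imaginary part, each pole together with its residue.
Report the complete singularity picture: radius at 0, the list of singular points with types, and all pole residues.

Radius of convergence at 0: 7/5.
At -7/5: a pole of order 1; residue -1/3.

Denominator factor (n + 7/5): pole of order 1 at -7/5, modulus 7/5.
The radius of convergence is the smallest modulus among the singular points: 7/5.
At the order-1 pole -7/5 set g(n) = (n - (-7/5))*f(n) = -1/3.
Simple pole: residue = g(a) at a = -7/5, which is -1/3.


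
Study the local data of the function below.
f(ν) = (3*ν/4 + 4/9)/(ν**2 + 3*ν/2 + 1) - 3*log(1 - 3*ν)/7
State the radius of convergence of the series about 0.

The radius of convergence is 1/3.

Denominator factor (ν**2 + 3*ν/2 + 1): discriminant -7/4, complex-conjugate roots (-3/4) + ((1/4)*sqrt(7))*i and (-3/4) - ((1/4)*sqrt(7))*i; poles of order 1, moduli 1 and 1.
Branch term (-3/7)*log(1 - ν/(1/3)): its argument vanishes at ν = 1/3, a logarithmic branch point, modulus 1/3.
The radius of convergence is the smallest modulus among the singular points: 1/3.


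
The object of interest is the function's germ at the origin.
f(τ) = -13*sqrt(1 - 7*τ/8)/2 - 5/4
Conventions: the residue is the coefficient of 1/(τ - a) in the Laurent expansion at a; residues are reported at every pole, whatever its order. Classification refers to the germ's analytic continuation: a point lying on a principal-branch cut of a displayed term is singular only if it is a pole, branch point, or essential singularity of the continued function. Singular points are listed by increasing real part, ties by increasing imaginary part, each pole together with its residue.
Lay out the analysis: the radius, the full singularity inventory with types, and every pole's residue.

Branch term (-13/2)*sqrt(1 - τ/(8/7)): its argument vanishes at τ = 8/7, a square-root branch point, modulus 8/7.
The radius of convergence is the smallest modulus among the singular points: 8/7.

Radius of convergence at 0: 8/7.
At 8/7: an algebraic (square-root) branch point.


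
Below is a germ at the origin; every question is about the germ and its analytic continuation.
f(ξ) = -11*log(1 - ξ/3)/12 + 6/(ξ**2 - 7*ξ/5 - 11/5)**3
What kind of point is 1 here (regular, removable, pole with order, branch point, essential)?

Denominator factors: ξ**2 - 7*ξ/5 - 11/5 = -13/5 at ξ = 1 — none vanishes.
Branch term log(1 - ξ/(3)): argument at 1 is 2/3, nonzero, so 1 is not its branch point (a point on a principal cut is still regular for the continued germ).
So the germ continues analytically to 1.

The point is a regular point.


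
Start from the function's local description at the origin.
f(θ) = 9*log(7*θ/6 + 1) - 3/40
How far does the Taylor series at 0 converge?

The radius of convergence is 6/7.

Branch term (9)*log(1 - θ/(-6/7)): its argument vanishes at θ = -6/7, a logarithmic branch point, modulus 6/7.
The radius of convergence is the smallest modulus among the singular points: 6/7.


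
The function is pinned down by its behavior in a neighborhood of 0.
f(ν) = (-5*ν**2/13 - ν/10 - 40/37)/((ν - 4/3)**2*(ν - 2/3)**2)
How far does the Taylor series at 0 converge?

Denominator factor (ν - 2/3)^2: pole of order 2 at 2/3, modulus 2/3.
Denominator factor (ν - 4/3)^2: pole of order 2 at 4/3, modulus 4/3.
The radius of convergence is the smallest modulus among the singular points: 2/3.

The radius of convergence is 2/3.


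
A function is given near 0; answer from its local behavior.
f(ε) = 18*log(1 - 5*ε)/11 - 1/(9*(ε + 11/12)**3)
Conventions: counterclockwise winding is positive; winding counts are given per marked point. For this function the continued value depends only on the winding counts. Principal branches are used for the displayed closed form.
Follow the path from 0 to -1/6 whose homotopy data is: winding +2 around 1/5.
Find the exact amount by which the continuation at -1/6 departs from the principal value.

Continued minus principal equals (72/11)*pi*i.

The rational part is single-valued and drops out of the difference; each branch term changes only by its own monodromy.
(18/11)*log(1 - ε/(1/5)): each positive loop around 1/5 adds 2*pi*i to the log, so winding +2 contributes (18/11)*(2)*2*pi*i = (72/11)*pi*i.
Summing the contributions at ε = -1/6 gives (72/11)*pi*i.


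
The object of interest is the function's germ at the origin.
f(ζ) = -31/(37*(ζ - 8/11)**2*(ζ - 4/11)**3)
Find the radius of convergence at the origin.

Denominator factor (ζ - 4/11)^3: pole of order 3 at 4/11, modulus 4/11.
Denominator factor (ζ - 8/11)^2: pole of order 2 at 8/11, modulus 8/11.
The radius of convergence is the smallest modulus among the singular points: 4/11.

The radius of convergence is 4/11.


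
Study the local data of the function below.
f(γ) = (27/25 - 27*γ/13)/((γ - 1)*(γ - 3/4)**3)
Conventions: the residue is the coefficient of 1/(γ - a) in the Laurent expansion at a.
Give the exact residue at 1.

At the order-1 pole 1 set g(γ) = (γ - (1))*f(γ) = (27/25 - 27*γ/13)/(γ - 3/4)**3.
Simple pole: residue = g(a) at a = 1, which is -20736/325.

The residue is -20736/325.


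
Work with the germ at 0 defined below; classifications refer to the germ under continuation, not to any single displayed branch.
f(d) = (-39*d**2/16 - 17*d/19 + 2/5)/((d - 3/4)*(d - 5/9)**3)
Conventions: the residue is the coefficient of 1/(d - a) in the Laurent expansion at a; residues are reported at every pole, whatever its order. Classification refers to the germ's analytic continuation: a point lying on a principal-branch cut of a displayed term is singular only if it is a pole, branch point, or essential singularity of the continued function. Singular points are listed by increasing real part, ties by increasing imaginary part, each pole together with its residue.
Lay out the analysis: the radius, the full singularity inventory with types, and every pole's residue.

Denominator factor (d - 3/4): pole of order 1 at 3/4, modulus 3/4.
Denominator factor (d - 5/9)^3: pole of order 3 at 5/9, modulus 5/9.
The radius of convergence is the smallest modulus among the singular points: 5/9.
At the order-3 pole 5/9 set g(d) = (d - (5/9))^3*f(d) = (-39*d**2/16 - 17*d/19 + 2/5)/(d - 3/4).
Order-3 pole: residue = g''(a)/2; g''(5/9) = 29114073/65170, so the residue is 29114073/130340.
At the order-1 pole 3/4 set g(d) = (d - (3/4))*f(d) = (-39*d**2/16 - 17*d/19 + 2/5)/(d - 5/9)**3.
Simple pole: residue = g(a) at a = 3/4, which is -29114073/130340.
List the singular points by increasing real part (a conjugate pair: the negative imaginary part first).

Radius of convergence at 0: 5/9.
At 5/9: a pole of order 3; residue 29114073/130340.
At 3/4: a pole of order 1; residue -29114073/130340.


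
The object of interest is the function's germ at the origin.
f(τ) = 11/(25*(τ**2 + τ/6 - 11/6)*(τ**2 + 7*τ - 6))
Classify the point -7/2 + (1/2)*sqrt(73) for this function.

The denominator factor τ**2 + 7*τ - 6 vanishes at -7/2 + (1/2)*sqrt(73) and appears to the power 1; the numerator there equals 11/25, nonzero, and no other factor vanishes.
Hence a pole whose order is the multiplicity, 1.

The point is a pole of order 1.


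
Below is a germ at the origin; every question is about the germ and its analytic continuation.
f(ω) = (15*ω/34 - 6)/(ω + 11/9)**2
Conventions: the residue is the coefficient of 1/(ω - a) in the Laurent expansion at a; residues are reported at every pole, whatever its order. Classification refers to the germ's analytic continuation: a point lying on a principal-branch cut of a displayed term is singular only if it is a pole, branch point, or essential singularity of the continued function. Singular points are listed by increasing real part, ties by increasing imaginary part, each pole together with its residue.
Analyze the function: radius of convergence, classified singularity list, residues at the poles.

Denominator factor (ω + 11/9)^2: pole of order 2 at -11/9, modulus 11/9.
The radius of convergence is the smallest modulus among the singular points: 11/9.
At the order-2 pole -11/9 set g(ω) = (ω - (-11/9))^2*f(ω) = 15*ω/34 - 6.
Order-2 pole: residue = g'(a); g'(-11/9) = 15/34, so the residue is 15/34.

Radius of convergence at 0: 11/9.
At -11/9: a pole of order 2; residue 15/34.


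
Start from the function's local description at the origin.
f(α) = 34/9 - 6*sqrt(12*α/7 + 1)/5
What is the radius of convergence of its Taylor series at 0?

The radius of convergence is 7/12.

Branch term (-6/5)*sqrt(1 - α/(-7/12)): its argument vanishes at α = -7/12, a square-root branch point, modulus 7/12.
The radius of convergence is the smallest modulus among the singular points: 7/12.


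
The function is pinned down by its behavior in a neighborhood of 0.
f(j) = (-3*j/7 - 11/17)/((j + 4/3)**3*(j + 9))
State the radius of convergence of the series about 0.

Denominator factor (j + 9): pole of order 1 at -9, modulus 9.
Denominator factor (j + 4/3)^3: pole of order 3 at -4/3, modulus 4/3.
The radius of convergence is the smallest modulus among the singular points: 4/3.

The radius of convergence is 4/3.


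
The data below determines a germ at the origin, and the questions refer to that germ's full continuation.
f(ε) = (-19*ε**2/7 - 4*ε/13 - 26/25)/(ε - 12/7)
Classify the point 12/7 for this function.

The point is a pole of order 1.

The denominator factor ε - 12/7 vanishes at 12/7 and appears to the power 1; the numerator there equals -1063934/111475, nonzero, and no other factor vanishes.
Hence a pole whose order is the multiplicity, 1.


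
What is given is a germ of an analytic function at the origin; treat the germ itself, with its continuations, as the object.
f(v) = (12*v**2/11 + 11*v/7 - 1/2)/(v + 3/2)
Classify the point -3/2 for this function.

The denominator factor v + 3/2 vanishes at -3/2 and appears to the power 1; the numerator there equals -31/77, nonzero, and no other factor vanishes.
Hence a pole whose order is the multiplicity, 1.

The point is a pole of order 1.


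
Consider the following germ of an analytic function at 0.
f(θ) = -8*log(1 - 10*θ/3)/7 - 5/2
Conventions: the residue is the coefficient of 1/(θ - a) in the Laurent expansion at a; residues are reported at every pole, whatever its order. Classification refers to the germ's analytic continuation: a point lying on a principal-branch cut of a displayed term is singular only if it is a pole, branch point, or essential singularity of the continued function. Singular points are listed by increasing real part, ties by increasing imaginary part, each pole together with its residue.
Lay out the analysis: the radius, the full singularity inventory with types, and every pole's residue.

Branch term (-8/7)*log(1 - θ/(3/10)): its argument vanishes at θ = 3/10, a logarithmic branch point, modulus 3/10.
The radius of convergence is the smallest modulus among the singular points: 3/10.

Radius of convergence at 0: 3/10.
At 3/10: a logarithmic branch point.


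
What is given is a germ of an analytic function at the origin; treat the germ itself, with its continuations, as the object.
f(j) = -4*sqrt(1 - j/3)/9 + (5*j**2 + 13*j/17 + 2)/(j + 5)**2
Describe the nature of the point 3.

The point is an algebraic (square-root) branch point.

The term (-4/9)*sqrt(1 - j/(3)) has argument 1 - 3/(3) = 0 at 3: a square-root (algebraic, two-sheeted) branch point; the remaining terms are analytic or single-valued there.


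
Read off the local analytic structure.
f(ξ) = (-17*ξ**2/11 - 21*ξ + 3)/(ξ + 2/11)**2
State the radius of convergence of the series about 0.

Denominator factor (ξ + 2/11)^2: pole of order 2 at -2/11, modulus 2/11.
The radius of convergence is the smallest modulus among the singular points: 2/11.

The radius of convergence is 2/11.


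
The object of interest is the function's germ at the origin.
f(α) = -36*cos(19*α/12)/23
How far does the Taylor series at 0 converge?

The factor cos(19*α/12) is entire and contributes no finite singular point.
The polynomial part has no poles.
No finite singular points: the Taylor series at 0 converges everywhere.

The radius of convergence is infinite.


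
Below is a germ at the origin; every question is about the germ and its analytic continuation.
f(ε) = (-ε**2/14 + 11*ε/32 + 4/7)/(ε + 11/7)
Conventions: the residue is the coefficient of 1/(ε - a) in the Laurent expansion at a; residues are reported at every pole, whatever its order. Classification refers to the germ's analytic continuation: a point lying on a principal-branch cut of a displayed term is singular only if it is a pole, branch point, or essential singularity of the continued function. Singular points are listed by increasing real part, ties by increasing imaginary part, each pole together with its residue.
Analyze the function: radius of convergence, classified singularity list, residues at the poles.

Denominator factor (ε + 11/7): pole of order 1 at -11/7, modulus 11/7.
The radius of convergence is the smallest modulus among the singular points: 11/7.
At the order-1 pole -11/7 set g(ε) = (ε - (-11/7))*f(ε) = -ε**2/14 + 11*ε/32 + 4/7.
Simple pole: residue = g(a) at a = -11/7, which is -1593/10976.

Radius of convergence at 0: 11/7.
At -11/7: a pole of order 1; residue -1593/10976.


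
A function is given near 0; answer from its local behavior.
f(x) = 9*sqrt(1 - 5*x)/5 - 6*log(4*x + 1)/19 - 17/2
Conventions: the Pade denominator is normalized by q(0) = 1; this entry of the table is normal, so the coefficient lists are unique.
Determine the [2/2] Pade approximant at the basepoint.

The Pade approximant has numerator coefficients [-67/10, -882845719/645400360, 174252013879/7744804320]; denominator coefficients [1, -2228357/3396844, -132733783/40762128].

Taylor coefficients needed (expand at 0): a_0 = -67/10, a_1 = -219/38, a_2 = -471/152, a_3 = -6323/304, a_4 = -57723/2432.
Write the denominator as Q(x) = 1 + q1*x + q2*x^2. Requiring Q*f - P = O(x^5) with deg P <= 2 kills the coefficients of x^3..x^4 in Q*f:
  x^3: a_3 + q1*a_2 + q2*a_1 = 0, i.e. -6323/304 + (-471/152)*q1 + (-219/38)*q2 = 0.
  x^4: a_4 + q1*a_3 + q2*a_2 = 0, i.e. -57723/2432 + (-6323/304)*q1 + (-471/152)*q2 = 0.
Solving this linear system: q1 = -2228357/3396844, q2 = -132733783/40762128.
The numerator is Q*f truncated at degree 2: P0 = a_0 = -67/10; P1 = a_1 + q1*a_0 = -882845719/645400360; P2 = a_2 + q1*a_1 + q2*a_0 = 174252013879/7744804320.


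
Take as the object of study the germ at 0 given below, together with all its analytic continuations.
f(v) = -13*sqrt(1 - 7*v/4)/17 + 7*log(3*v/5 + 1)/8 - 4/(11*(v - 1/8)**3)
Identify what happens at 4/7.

The point is an algebraic (square-root) branch point.

The term (-13/17)*sqrt(1 - v/(4/7)) has argument 1 - 4/7/(4/7) = 0 at 4/7: a square-root (algebraic, two-sheeted) branch point; the remaining terms are analytic or single-valued there.


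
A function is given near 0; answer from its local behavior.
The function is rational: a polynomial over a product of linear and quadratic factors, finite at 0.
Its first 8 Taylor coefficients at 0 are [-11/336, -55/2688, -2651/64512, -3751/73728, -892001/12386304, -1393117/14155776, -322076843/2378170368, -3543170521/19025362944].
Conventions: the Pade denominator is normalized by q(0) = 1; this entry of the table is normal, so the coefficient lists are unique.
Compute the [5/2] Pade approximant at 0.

The Pade approximant has numerator coefficients [-11/336, 1719078097/86731067640, -407556193/43365533820, 81535729/21682766910, -13367233/10841383455, 3543122/10841383455]; denominator coefficients [1, -5081759007/4130050840, -9868282033/49560610080].

Taylor coefficients needed (read off): a_0 = -11/336, a_1 = -55/2688, a_2 = -2651/64512, a_3 = -3751/73728, a_4 = -892001/12386304, a_5 = -1393117/14155776, a_6 = -322076843/2378170368, a_7 = -3543170521/19025362944.
Write the denominator as Q(η) = 1 + q1*η + q2*η^2. Requiring Q*f - P = O(η^8) with deg P <= 5 kills the coefficients of η^6..η^7 in Q*f:
  η^6: a_6 + q1*a_5 + q2*a_4 = 0, i.e. -322076843/2378170368 + (-1393117/14155776)*q1 + (-892001/12386304)*q2 = 0.
  η^7: a_7 + q1*a_6 + q2*a_5 = 0, i.e. -3543170521/19025362944 + (-322076843/2378170368)*q1 + (-1393117/14155776)*q2 = 0.
Solving this linear system: q1 = -5081759007/4130050840, q2 = -9868282033/49560610080.
The numerator is Q*f truncated at degree 5: P0 = a_0 = -11/336; P1 = a_1 + q1*a_0 = 1719078097/86731067640; P2 = a_2 + q1*a_1 + q2*a_0 = -407556193/43365533820; P3 = a_3 + q1*a_2 + q2*a_1 = 81535729/21682766910; P4 = a_4 + q1*a_3 + q2*a_2 = -13367233/10841383455; P5 = a_5 + q1*a_4 + q2*a_3 = 3543122/10841383455.
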